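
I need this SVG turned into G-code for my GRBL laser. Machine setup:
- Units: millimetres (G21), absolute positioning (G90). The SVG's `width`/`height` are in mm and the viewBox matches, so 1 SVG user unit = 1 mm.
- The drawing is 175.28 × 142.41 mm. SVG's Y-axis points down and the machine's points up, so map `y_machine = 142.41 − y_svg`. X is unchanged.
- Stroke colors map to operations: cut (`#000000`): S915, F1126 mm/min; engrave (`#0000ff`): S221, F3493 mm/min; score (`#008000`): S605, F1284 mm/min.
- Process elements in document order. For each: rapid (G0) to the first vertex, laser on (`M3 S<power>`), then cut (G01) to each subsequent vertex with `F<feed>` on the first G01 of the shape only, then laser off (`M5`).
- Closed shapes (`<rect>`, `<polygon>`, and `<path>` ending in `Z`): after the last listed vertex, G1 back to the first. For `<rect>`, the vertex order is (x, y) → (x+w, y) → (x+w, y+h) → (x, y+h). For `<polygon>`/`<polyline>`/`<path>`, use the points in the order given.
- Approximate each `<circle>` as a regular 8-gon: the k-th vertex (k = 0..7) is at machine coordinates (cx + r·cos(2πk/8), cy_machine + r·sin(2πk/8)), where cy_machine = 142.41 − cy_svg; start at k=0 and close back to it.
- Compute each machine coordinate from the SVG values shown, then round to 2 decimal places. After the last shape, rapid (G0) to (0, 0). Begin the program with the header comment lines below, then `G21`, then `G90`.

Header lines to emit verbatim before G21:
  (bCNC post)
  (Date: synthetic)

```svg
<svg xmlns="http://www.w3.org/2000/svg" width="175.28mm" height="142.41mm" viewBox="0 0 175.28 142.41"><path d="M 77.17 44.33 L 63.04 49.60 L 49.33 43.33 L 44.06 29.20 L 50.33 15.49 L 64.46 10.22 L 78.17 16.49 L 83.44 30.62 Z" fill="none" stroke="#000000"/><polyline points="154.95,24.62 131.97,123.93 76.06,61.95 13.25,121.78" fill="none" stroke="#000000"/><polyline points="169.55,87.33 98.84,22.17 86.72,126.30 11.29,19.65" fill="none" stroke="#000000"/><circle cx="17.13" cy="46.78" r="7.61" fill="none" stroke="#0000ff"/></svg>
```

(bCNC post)
(Date: synthetic)
G21
G90
G0 X77.17 Y98.08
M3 S915
G01 X63.04 Y92.81 F1126
G01 X49.33 Y99.08
G01 X44.06 Y113.21
G01 X50.33 Y126.92
G01 X64.46 Y132.19
G01 X78.17 Y125.92
G01 X83.44 Y111.79
G01 X77.17 Y98.08
M5
G0 X154.95 Y117.79
M3 S915
G01 X131.97 Y18.48 F1126
G01 X76.06 Y80.46
G01 X13.25 Y20.63
M5
G0 X169.55 Y55.08
M3 S915
G01 X98.84 Y120.24 F1126
G01 X86.72 Y16.11
G01 X11.29 Y122.76
M5
G0 X24.74 Y95.63
M3 S221
G01 X22.51 Y101.01 F3493
G01 X17.13 Y103.24
G01 X11.75 Y101.01
G01 X9.52 Y95.63
G01 X11.75 Y90.25
G01 X17.13 Y88.02
G01 X22.51 Y90.25
G01 X24.74 Y95.63
M5
G0 X0.00 Y0.00

Since the viewBox matches the mm dimensions, user units are millimetres directly. The only transform is the Y-flip y_m = 142.41 − y_svg.

Shape 1 is a regular polygon drawn with `<path>`. Its stroke #000000 means cut at S915, F1126. After flipping Y the toolpath is (77.17,98.08) → (63.04,92.81) → (49.33,99.08) → (44.06,113.21) → (50.33,126.92) → (64.46,132.19) → (78.17,125.92) → (83.44,111.79) → (77.17,98.08), returning to the start.

Shape 2 is a open polyline drawn with `<polyline>`. Its stroke #000000 means cut at S915, F1126. After flipping Y the toolpath is (154.95,117.79) → (131.97,18.48) → (76.06,80.46) → (13.25,20.63).

Shape 3 is a open polyline drawn with `<polyline>`. Its stroke #000000 means cut at S915, F1126. After flipping Y the toolpath is (169.55,55.08) → (98.84,120.24) → (86.72,16.11) → (11.29,122.76).

Shape 4 is a circle drawn with `<circle>`. Its stroke #0000ff means engrave at S221, F3493. After flipping Y the toolpath is (24.74,95.63) → (22.51,101.01) → (17.13,103.24) → (11.75,101.01) → (9.52,95.63) → (11.75,90.25) → (17.13,88.02) → (22.51,90.25) → (24.74,95.63), returning to the start.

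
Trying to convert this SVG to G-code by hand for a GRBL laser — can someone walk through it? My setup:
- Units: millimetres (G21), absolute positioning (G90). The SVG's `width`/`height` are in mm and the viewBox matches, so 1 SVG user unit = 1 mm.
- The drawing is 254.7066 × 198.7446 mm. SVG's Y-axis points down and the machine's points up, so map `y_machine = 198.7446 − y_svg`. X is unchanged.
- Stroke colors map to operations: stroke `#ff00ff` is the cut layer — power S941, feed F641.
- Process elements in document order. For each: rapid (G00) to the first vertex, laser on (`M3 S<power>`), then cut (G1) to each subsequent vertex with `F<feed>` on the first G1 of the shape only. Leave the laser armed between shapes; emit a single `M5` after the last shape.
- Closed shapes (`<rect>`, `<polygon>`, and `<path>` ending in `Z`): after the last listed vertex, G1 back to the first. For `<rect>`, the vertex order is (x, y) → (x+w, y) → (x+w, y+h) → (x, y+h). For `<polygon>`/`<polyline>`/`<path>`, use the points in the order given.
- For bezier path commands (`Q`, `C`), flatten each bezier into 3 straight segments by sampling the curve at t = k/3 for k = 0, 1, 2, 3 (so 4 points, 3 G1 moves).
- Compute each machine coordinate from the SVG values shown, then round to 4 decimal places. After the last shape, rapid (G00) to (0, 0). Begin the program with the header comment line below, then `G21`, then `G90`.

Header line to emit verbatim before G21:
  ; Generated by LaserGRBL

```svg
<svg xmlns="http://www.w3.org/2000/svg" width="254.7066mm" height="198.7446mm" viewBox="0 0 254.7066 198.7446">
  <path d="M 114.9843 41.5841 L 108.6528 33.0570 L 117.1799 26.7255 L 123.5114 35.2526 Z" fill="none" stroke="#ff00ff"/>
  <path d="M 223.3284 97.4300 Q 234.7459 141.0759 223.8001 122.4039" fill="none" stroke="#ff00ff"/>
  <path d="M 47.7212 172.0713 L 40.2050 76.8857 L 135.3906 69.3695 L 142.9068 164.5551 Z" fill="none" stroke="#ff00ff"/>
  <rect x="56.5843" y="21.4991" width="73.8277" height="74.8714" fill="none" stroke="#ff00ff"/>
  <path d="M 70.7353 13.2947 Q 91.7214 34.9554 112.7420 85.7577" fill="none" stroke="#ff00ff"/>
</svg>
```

; Generated by LaserGRBL
G21
G90
G00 X114.9843 Y157.1605
M3 S941
G1 X108.6528 Y165.6876 F641
G1 X117.1799 Y172.0191
G1 X123.5114 Y163.4920
G1 X114.9843 Y157.1605
G00 X223.3284 Y101.3146
M3 S941
G1 X228.4553 Y79.1415 F641
G1 X228.6125 Y70.8169
G1 X223.8001 Y76.3407
G00 X47.7212 Y26.6733
M3 S941
G1 X40.2050 Y121.8589 F641
G1 X135.3906 Y129.3751
G1 X142.9068 Y34.1895
G1 X47.7212 Y26.6733
G00 X56.5843 Y177.2455
M3 S941
G1 X130.4120 Y177.2455 F641
G1 X130.4120 Y102.3741
G1 X56.5843 Y102.3741
G1 X56.5843 Y177.2455
G00 X70.7353 Y185.4499
M3 S941
G1 X84.7299 Y167.7715 F641
G1 X98.7321 Y143.6171
G1 X112.7420 Y112.9869
M5
G00 X0.0000 Y0.0000

viewBox `0 0 254.7066 198.7446` with mm width/height → 1 unit = 1 mm. Flip: y_m = 198.7446 − y_svg.

**Shape 1** — `<path>` regular polygon, stroke `#ff00ff` → cut (S941, F641). Machine vertices: (114.9843,157.1605) → (108.6528,165.6876) → (117.1799,172.0191) → (123.5114,163.4920) → (114.9843,157.1605). Closed: final G1 returns to the first vertex.

**Shape 2** — `<path>` quadratic bezier, stroke `#ff00ff` → cut (S941, F641). Control points (SVG): P0=(223.3284,97.4300), P1=(234.7459,141.0759), P2=(223.8001,122.4039); sampled at t=k/3. Machine vertices: (223.3284,101.3146) → (228.4553,79.1415) → (228.6125,70.8169) → (223.8001,76.3407). Open path.

**Shape 3** — `<path>` regular polygon, stroke `#ff00ff` → cut (S941, F641). Machine vertices: (47.7212,26.6733) → (40.2050,121.8589) → (135.3906,129.3751) → (142.9068,34.1895) → (47.7212,26.6733). Closed: final G1 returns to the first vertex.

**Shape 4** — `<rect>` rectangle, stroke `#ff00ff` → cut (S941, F641). Machine vertices: (56.5843,177.2455) → (130.4120,177.2455) → (130.4120,102.3741) → (56.5843,102.3741) → (56.5843,177.2455). Closed: final G1 returns to the first vertex.

**Shape 5** — `<path>` quadratic bezier, stroke `#ff00ff` → cut (S941, F641). Control points (SVG): P0=(70.7353,13.2947), P1=(91.7214,34.9554), P2=(112.7420,85.7577); sampled at t=k/3. Machine vertices: (70.7353,185.4499) → (84.7299,167.7715) → (98.7321,143.6171) → (112.7420,112.9869). Open path.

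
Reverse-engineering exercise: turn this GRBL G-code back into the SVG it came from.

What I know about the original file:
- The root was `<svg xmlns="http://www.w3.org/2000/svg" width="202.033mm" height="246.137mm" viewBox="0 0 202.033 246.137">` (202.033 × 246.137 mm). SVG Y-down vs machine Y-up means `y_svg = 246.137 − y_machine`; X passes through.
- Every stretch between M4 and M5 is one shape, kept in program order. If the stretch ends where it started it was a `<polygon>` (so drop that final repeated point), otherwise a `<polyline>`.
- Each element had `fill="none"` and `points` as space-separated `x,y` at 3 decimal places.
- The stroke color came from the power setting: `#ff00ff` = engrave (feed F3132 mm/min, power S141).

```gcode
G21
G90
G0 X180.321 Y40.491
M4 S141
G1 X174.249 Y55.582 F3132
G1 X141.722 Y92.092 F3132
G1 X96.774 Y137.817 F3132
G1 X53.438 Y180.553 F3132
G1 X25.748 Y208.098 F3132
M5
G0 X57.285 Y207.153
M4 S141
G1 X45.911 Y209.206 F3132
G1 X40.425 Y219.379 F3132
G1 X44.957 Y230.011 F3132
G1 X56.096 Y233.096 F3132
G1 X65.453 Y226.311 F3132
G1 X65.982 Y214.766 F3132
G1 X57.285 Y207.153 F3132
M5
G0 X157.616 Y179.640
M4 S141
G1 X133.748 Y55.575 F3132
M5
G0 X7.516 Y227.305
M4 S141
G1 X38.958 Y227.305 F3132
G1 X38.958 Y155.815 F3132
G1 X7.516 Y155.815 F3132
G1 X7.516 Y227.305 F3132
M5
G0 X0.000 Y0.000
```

Machine Y-up, SVG Y-down with viewBox height 246.137, so y_svg = 246.137 − y_machine; X carries over. Every run uses S141, so all elements get stroke `#ff00ff` (engrave).

Run 1: The run is open, so emit a `<polyline>` with points (Y-flipped): 180.321,205.646 174.249,190.555 141.722,154.045 96.774,108.320 53.438,65.584 25.748,38.039.

Run 2: The run returns to its start, so emit a `<polygon>` with points (Y-flipped): 57.285,38.984 45.911,36.931 40.425,26.758 44.957,16.126 56.096,13.041 65.453,19.826 65.982,31.371.

Run 3: The run is open, so emit a `<polyline>` with points (Y-flipped): 157.616,66.497 133.748,190.562.

Run 4: The run returns to its start, so emit a `<polygon>` with points (Y-flipped): 7.516,18.832 38.958,18.832 38.958,90.322 7.516,90.322.

<svg xmlns="http://www.w3.org/2000/svg" width="202.033mm" height="246.137mm" viewBox="0 0 202.033 246.137">
  <polyline points="180.321,205.646 174.249,190.555 141.722,154.045 96.774,108.320 53.438,65.584 25.748,38.039" fill="none" stroke="#ff00ff"/>
  <polygon points="57.285,38.984 45.911,36.931 40.425,26.758 44.957,16.126 56.096,13.041 65.453,19.826 65.982,31.371" fill="none" stroke="#ff00ff"/>
  <polyline points="157.616,66.497 133.748,190.562" fill="none" stroke="#ff00ff"/>
  <polygon points="7.516,18.832 38.958,18.832 38.958,90.322 7.516,90.322" fill="none" stroke="#ff00ff"/>
</svg>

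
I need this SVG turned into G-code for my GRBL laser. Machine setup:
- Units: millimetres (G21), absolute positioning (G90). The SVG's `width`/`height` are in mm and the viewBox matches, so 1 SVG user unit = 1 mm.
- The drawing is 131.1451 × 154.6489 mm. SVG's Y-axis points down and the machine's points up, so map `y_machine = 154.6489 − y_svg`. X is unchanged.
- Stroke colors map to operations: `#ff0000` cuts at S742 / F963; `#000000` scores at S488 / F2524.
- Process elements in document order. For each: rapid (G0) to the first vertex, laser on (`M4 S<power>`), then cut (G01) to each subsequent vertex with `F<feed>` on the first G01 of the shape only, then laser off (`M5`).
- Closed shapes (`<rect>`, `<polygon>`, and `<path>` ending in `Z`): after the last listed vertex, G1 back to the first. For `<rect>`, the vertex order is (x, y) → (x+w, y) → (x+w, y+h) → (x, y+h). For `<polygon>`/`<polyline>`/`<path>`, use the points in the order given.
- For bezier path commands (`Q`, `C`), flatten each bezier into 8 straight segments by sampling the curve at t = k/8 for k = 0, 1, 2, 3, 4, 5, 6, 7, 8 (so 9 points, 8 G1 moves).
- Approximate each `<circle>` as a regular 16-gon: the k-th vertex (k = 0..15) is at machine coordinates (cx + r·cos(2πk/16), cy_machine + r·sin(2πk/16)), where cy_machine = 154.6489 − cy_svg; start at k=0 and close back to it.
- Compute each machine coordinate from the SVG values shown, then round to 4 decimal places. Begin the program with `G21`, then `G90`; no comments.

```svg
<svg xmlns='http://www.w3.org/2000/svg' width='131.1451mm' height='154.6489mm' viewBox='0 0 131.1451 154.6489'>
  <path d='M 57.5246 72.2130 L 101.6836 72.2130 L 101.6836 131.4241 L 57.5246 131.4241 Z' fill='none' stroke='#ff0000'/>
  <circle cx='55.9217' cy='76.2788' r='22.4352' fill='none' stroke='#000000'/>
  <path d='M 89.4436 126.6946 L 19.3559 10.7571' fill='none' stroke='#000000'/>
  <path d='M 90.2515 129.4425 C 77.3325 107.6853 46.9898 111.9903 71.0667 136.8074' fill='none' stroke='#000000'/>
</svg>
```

G21
G90
G0 X57.5246 Y82.4359
M4 S742
G01 X101.6836 Y82.4359 F963
G01 X101.6836 Y23.2248
G01 X57.5246 Y23.2248
G01 X57.5246 Y82.4359
M5
G0 X78.3569 Y78.3701
M4 S488
G01 X76.6491 Y86.9557 F2524
G01 X71.7858 Y94.2342
G01 X64.5073 Y99.0975
G01 X55.9217 Y100.8053
G01 X47.3361 Y99.0975
G01 X40.0576 Y94.2342
G01 X35.1943 Y86.9557
G01 X33.4865 Y78.3701
G01 X35.1943 Y69.7845
G01 X40.0576 Y62.5060
G01 X47.3361 Y57.6427
G01 X55.9217 Y55.9349
G01 X64.5073 Y57.6427
G01 X71.7858 Y62.5060
G01 X76.6491 Y69.7845
G01 X78.3569 Y78.3701
M5
G0 X89.4436 Y27.9543
M4 S488
G01 X19.3559 Y143.8918 F2524
M5
G0 X90.2515 Y25.2064
M4 S488
G01 X84.7305 Y32.1545 F2524
G01 X78.4179 Y36.7244
G01 X72.1556 Y38.9809
G01 X66.7856 Y38.9893
G01 X63.1498 Y36.8145
G01 X62.0901 Y32.5216
G01 X64.4485 Y26.1756
G01 X71.0667 Y17.8415
M5

1 u = 1 mm; y_m = 154.6489 − y.

[1] `<path>` rectangle, #ff0000→cut S742 F963: (57.5246,82.4359) → (101.6836,82.4359) → (101.6836,23.2248) → (57.5246,23.2248) → (57.5246,82.4359) (closed)

[2] `<circle>` circle, #000000→score S488 F2524: (78.3569,78.3701) → (76.6491,86.9557) → (71.7858,94.2342) → (64.5073,99.0975) → (55.9217,100.8053) → (47.3361,99.0975) → (40.0576,94.2342) → (35.1943,86.9557) → (33.4865,78.3701) → (35.1943,69.7845) → (40.0576,62.5060) → (47.3361,57.6427) → (55.9217,55.9349) → (64.5073,57.6427) → (71.7858,62.5060) → (76.6491,69.7845) → (78.3569,78.3701) (closed)

[3] `<path>` line segment, #000000→score S488 F2524: (89.4436,27.9543) → (19.3559,143.8918)

[4] `<path>` cubic bezier, #000000→score S488 F2524: (90.2515,25.2064) → (84.7305,32.1545) → (78.4179,36.7244) → (72.1556,38.9809) → (66.7856,38.9893) → (63.1498,36.8145) → (62.0901,32.5216) → (64.4485,26.1756) → (71.0667,17.8415)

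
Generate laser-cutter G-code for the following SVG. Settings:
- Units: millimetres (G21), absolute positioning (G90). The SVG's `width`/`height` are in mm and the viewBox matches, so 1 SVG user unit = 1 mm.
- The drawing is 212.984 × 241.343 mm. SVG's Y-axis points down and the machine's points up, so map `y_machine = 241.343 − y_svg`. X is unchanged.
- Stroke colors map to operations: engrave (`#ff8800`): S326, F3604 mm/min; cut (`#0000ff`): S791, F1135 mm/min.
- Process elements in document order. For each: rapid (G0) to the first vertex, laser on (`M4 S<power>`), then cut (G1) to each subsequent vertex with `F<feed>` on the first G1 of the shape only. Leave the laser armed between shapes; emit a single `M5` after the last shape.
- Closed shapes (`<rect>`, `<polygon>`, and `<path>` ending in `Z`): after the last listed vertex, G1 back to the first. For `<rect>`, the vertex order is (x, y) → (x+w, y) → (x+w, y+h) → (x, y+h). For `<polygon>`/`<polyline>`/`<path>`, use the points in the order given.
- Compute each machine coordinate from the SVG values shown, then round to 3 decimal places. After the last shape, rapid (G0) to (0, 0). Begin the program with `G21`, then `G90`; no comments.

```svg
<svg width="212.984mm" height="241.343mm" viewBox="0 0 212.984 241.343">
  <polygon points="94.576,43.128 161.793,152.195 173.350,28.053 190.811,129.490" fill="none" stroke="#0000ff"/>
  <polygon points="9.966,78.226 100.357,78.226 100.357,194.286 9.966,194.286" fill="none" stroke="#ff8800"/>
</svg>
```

1 u = 1 mm; y_m = 241.343 − y.

[1] `<polygon>` closed polygon, #0000ff→cut S791 F1135: (94.576,198.215) → (161.793,89.148) → (173.350,213.290) → (190.811,111.853) → (94.576,198.215) (closed)

[2] `<polygon>` rectangle, #ff8800→engrave S326 F3604: (9.966,163.117) → (100.357,163.117) → (100.357,47.057) → (9.966,47.057) → (9.966,163.117) (closed)

G21
G90
G0 X94.576 Y198.215
M4 S791
G1 X161.793 Y89.148 F1135
G1 X173.350 Y213.290
G1 X190.811 Y111.853
G1 X94.576 Y198.215
G0 X9.966 Y163.117
M4 S326
G1 X100.357 Y163.117 F3604
G1 X100.357 Y47.057
G1 X9.966 Y47.057
G1 X9.966 Y163.117
M5
G0 X0.000 Y0.000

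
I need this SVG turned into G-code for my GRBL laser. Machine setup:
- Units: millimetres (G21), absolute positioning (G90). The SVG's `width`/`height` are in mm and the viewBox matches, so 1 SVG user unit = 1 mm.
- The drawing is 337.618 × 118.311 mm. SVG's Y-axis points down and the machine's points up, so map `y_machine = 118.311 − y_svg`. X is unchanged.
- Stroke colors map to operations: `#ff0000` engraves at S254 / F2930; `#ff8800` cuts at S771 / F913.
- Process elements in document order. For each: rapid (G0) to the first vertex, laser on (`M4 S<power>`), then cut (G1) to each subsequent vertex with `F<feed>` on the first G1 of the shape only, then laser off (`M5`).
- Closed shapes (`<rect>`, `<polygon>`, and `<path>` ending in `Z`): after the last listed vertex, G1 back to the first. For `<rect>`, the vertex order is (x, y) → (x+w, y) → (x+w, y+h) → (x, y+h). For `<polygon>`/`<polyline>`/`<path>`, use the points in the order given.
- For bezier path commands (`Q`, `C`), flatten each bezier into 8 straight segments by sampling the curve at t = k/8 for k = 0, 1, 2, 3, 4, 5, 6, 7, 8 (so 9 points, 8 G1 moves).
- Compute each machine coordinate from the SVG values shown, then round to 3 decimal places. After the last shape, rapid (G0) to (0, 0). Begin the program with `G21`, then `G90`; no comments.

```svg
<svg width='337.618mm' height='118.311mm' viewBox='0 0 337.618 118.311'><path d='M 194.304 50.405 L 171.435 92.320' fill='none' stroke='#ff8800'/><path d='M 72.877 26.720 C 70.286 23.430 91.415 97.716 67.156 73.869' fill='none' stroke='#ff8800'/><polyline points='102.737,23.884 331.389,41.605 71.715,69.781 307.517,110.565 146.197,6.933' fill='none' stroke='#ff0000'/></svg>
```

viewBox `0 0 337.618 118.311` with mm width/height → 1 unit = 1 mm. Flip: y_m = 118.311 − y_svg.

**Shape 1** — `<path>` line segment, stroke `#ff8800` → cut (S771, F913). Machine vertices: (194.304,67.906) → (171.435,25.991). Open path.

**Shape 2** — `<path>` cubic bezier, stroke `#ff8800` → cut (S771, F913). Control points (SVG): P0=(72.877,26.720), P1=(70.286,23.430), P2=(91.415,97.716), P3=(67.156,73.869); sampled at t=k/8. Machine vertices: (72.877,91.591) → (72.882,89.532) → (74.301,82.258) → (76.325,71.831) → (78.142,60.308) → (78.944,49.748) → (77.920,42.211) → (74.261,39.756) → (67.156,44.442). Open path.

**Shape 3** — `<polyline>` open polyline, stroke `#ff0000` → engrave (S254, F2930). Machine vertices: (102.737,94.427) → (331.389,76.706) → (71.715,48.530) → (307.517,7.746) → (146.197,111.378). Open path.

G21
G90
G0 X194.304 Y67.906
M4 S771
G1 X171.435 Y25.991 F913
M5
G0 X72.877 Y91.591
M4 S771
G1 X72.882 Y89.532 F913
G1 X74.301 Y82.258
G1 X76.325 Y71.831
G1 X78.142 Y60.308
G1 X78.944 Y49.748
G1 X77.920 Y42.211
G1 X74.261 Y39.756
G1 X67.156 Y44.442
M5
G0 X102.737 Y94.427
M4 S254
G1 X331.389 Y76.706 F2930
G1 X71.715 Y48.530
G1 X307.517 Y7.746
G1 X146.197 Y111.378
M5
G0 X0.000 Y0.000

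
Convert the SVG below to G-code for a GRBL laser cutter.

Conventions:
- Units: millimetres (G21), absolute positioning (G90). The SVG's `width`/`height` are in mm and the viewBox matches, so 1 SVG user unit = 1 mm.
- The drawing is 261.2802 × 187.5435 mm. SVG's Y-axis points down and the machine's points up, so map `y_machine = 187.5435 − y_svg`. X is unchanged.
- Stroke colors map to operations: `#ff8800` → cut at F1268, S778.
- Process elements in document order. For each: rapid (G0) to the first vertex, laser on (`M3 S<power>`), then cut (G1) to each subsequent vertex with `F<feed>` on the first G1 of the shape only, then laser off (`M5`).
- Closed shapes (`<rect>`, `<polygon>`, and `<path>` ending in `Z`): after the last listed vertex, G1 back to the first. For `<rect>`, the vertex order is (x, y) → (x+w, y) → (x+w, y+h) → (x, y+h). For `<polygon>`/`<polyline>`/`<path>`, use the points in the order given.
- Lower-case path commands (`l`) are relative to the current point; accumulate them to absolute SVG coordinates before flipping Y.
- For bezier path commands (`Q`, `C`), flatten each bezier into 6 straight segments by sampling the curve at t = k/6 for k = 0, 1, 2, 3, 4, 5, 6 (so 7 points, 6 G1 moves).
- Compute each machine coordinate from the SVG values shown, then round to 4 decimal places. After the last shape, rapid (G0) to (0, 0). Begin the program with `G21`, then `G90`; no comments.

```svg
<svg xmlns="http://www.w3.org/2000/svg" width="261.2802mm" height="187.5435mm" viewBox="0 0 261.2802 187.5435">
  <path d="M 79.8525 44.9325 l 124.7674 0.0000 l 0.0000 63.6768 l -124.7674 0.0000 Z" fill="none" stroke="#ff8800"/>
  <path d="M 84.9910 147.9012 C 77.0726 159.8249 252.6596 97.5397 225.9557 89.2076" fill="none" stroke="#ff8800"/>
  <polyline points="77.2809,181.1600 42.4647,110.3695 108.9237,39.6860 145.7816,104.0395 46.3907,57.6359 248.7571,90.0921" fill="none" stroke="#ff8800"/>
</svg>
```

Since the viewBox matches the mm dimensions, user units are millimetres directly. The only transform is the Y-flip y_m = 187.5435 − y_svg.

Shape 1 is a rectangle drawn with `<path>`. Its stroke #ff8800 means cut at S778, F1268. After flipping Y the toolpath is (79.8525,142.6110) → (204.6199,142.6110) → (204.6199,78.9342) → (79.8525,78.9342) → (79.8525,142.6110), returning to the start.

Shape 2 is a cubic bezier drawn with `<path>`. Its stroke #ff8800 means cut at S778, F1268. After flipping Y the toolpath is (84.9910,39.6423) → (94.5378,39.2712) → (123.9523,47.7082) → (162.5179,61.3932) → (199.5181,76.7662) → (224.2362,90.2671) → (225.9557,98.3359).

Shape 3 is a open polyline drawn with `<polyline>`. Its stroke #ff8800 means cut at S778, F1268. After flipping Y the toolpath is (77.2809,6.3835) → (42.4647,77.1740) → (108.9237,147.8575) → (145.7816,83.5040) → (46.3907,129.9076) → (248.7571,97.4514).

G21
G90
G0 X79.8525 Y142.6110
M3 S778
G1 X204.6199 Y142.6110 F1268
G1 X204.6199 Y78.9342
G1 X79.8525 Y78.9342
G1 X79.8525 Y142.6110
M5
G0 X84.9910 Y39.6423
M3 S778
G1 X94.5378 Y39.2712 F1268
G1 X123.9523 Y47.7082
G1 X162.5179 Y61.3932
G1 X199.5181 Y76.7662
G1 X224.2362 Y90.2671
G1 X225.9557 Y98.3359
M5
G0 X77.2809 Y6.3835
M3 S778
G1 X42.4647 Y77.1740 F1268
G1 X108.9237 Y147.8575
G1 X145.7816 Y83.5040
G1 X46.3907 Y129.9076
G1 X248.7571 Y97.4514
M5
G0 X0.0000 Y0.0000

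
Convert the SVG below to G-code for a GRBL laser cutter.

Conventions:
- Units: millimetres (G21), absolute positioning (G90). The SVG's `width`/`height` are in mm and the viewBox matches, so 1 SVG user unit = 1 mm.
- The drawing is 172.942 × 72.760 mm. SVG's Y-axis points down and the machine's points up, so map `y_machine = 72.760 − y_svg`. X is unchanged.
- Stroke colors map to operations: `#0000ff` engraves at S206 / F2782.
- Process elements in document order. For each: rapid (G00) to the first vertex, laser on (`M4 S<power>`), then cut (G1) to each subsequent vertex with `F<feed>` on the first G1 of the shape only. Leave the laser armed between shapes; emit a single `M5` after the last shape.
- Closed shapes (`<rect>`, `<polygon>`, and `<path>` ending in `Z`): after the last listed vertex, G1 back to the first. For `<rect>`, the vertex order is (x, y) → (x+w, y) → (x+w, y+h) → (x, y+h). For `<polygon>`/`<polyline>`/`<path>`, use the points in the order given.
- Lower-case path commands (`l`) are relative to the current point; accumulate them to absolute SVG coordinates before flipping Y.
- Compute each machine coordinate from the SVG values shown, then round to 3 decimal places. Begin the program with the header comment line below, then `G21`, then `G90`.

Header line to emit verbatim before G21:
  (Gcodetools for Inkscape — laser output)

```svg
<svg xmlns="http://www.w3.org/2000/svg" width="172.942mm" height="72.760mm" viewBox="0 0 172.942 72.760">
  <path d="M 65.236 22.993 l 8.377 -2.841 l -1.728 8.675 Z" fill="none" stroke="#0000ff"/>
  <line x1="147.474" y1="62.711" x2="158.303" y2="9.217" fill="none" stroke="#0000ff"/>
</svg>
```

viewBox `0 0 172.942 72.760` with mm width/height → 1 unit = 1 mm. Flip: y_m = 72.760 − y_svg.

**Shape 1** — `<path>` regular polygon, stroke `#0000ff` → engrave (S206, F2782). Machine vertices: (65.236,49.767) → (73.613,52.608) → (71.885,43.933) → (65.236,49.767). Closed: final G1 returns to the first vertex.

**Shape 2** — `<line>` line segment, stroke `#0000ff` → engrave (S206, F2782). Machine vertices: (147.474,10.049) → (158.303,63.543). Open path.

(Gcodetools for Inkscape — laser output)
G21
G90
G00 X65.236 Y49.767
M4 S206
G1 X73.613 Y52.608 F2782
G1 X71.885 Y43.933
G1 X65.236 Y49.767
G00 X147.474 Y10.049
M4 S206
G1 X158.303 Y63.543 F2782
M5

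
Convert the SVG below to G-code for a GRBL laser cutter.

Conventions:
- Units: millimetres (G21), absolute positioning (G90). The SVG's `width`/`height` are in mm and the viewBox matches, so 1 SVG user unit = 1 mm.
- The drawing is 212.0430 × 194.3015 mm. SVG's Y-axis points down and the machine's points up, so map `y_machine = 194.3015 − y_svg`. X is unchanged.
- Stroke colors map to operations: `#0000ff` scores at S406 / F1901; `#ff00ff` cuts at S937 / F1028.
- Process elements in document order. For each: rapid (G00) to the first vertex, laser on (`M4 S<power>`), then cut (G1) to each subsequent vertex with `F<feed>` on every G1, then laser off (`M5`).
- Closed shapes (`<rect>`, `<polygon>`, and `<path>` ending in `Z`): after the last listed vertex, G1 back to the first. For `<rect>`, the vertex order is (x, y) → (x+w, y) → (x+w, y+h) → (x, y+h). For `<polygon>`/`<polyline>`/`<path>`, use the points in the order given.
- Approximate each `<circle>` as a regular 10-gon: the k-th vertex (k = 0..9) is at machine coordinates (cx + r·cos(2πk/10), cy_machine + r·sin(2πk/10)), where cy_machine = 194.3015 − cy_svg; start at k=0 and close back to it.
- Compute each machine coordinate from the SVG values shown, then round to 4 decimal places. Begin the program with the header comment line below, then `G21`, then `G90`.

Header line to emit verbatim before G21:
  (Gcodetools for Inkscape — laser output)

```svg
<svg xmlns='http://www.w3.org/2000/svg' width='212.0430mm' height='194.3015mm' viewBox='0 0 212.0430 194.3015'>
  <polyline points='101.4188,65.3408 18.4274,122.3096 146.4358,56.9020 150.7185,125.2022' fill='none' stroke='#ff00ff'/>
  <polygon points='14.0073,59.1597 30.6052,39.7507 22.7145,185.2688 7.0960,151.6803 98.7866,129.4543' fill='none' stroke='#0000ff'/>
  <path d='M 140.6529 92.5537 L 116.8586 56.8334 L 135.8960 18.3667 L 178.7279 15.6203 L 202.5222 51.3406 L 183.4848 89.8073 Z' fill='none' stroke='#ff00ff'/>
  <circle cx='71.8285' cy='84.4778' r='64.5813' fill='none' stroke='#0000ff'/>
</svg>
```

(Gcodetools for Inkscape — laser output)
G21
G90
G00 X101.4188 Y128.9607
M4 S937
G1 X18.4274 Y71.9919 F1028
G1 X146.4358 Y137.3995 F1028
G1 X150.7185 Y69.0993 F1028
M5
G00 X14.0073 Y135.1418
M4 S406
G1 X30.6052 Y154.5508 F1901
G1 X22.7145 Y9.0327 F1901
G1 X7.0960 Y42.6212 F1901
G1 X98.7866 Y64.8472 F1901
G1 X14.0073 Y135.1418 F1901
M5
G00 X140.6529 Y101.7478
M4 S937
G1 X116.8586 Y137.4681 F1028
G1 X135.8960 Y175.9348 F1028
G1 X178.7279 Y178.6812 F1028
G1 X202.5222 Y142.9609 F1028
G1 X183.4848 Y104.4942 F1028
G1 X140.6529 Y101.7478 F1028
M5
G00 X136.4098 Y109.8237
M4 S406
G1 X124.0759 Y147.7836 F1901
G1 X91.7852 Y171.2442 F1901
G1 X51.8718 Y171.2442 F1901
G1 X19.5811 Y147.7836 F1901
G1 X7.2472 Y109.8237 F1901
G1 X19.5811 Y71.8638 F1901
G1 X51.8718 Y48.4032 F1901
G1 X91.7852 Y48.4032 F1901
G1 X124.0759 Y71.8638 F1901
G1 X136.4098 Y109.8237 F1901
M5

1 u = 1 mm; y_m = 194.3015 − y.

[1] `<polyline>` open polyline, #ff00ff→cut S937 F1028: (101.4188,128.9607) → (18.4274,71.9919) → (146.4358,137.3995) → (150.7185,69.0993)

[2] `<polygon>` closed polygon, #0000ff→score S406 F1901: (14.0073,135.1418) → (30.6052,154.5508) → (22.7145,9.0327) → (7.0960,42.6212) → (98.7866,64.8472) → (14.0073,135.1418) (closed)

[3] `<path>` regular polygon, #ff00ff→cut S937 F1028: (140.6529,101.7478) → (116.8586,137.4681) → (135.8960,175.9348) → (178.7279,178.6812) → (202.5222,142.9609) → (183.4848,104.4942) → (140.6529,101.7478) (closed)

[4] `<circle>` circle, #0000ff→score S406 F1901: (136.4098,109.8237) → (124.0759,147.7836) → (91.7852,171.2442) → (51.8718,171.2442) → (19.5811,147.7836) → (7.2472,109.8237) → (19.5811,71.8638) → (51.8718,48.4032) → (91.7852,48.4032) → (124.0759,71.8638) → (136.4098,109.8237) (closed)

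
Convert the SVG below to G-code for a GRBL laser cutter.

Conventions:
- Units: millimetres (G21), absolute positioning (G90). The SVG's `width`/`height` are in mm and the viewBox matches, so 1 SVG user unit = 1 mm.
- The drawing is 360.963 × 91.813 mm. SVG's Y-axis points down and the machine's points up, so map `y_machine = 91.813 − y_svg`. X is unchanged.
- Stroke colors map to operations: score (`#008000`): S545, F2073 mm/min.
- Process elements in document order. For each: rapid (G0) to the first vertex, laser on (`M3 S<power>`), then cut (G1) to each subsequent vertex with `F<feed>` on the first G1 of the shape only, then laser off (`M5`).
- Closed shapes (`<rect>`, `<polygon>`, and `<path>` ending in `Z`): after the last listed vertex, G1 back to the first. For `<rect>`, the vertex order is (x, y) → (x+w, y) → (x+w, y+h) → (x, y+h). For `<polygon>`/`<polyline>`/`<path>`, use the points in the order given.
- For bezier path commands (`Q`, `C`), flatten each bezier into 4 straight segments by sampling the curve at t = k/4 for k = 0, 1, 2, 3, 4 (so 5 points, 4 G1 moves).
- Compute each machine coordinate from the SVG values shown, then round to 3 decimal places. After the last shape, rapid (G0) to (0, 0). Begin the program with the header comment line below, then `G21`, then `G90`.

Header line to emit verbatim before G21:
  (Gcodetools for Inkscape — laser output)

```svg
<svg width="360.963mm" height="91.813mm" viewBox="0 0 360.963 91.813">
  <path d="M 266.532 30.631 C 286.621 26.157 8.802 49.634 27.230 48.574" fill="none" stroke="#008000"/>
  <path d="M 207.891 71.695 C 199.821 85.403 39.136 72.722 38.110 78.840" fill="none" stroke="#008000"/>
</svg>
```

1 u = 1 mm; y_m = 91.813 − y.

[1] `<path>` cubic bezier, #008000→score S545 F2073: (266.532,61.182) → (235.025,60.117) → (147.504,53.491) → (59.672,46.225) → (27.230,43.239)

[2] `<path>` cubic bezier, #008000→score S545 F2073: (207.891,20.118) → (178.102,14.079) → (120.359,13.699) → (63.936,14.743) → (38.110,12.973)

(Gcodetools for Inkscape — laser output)
G21
G90
G0 X266.532 Y61.182
M3 S545
G1 X235.025 Y60.117 F2073
G1 X147.504 Y53.491
G1 X59.672 Y46.225
G1 X27.230 Y43.239
M5
G0 X207.891 Y20.118
M3 S545
G1 X178.102 Y14.079 F2073
G1 X120.359 Y13.699
G1 X63.936 Y14.743
G1 X38.110 Y12.973
M5
G0 X0.000 Y0.000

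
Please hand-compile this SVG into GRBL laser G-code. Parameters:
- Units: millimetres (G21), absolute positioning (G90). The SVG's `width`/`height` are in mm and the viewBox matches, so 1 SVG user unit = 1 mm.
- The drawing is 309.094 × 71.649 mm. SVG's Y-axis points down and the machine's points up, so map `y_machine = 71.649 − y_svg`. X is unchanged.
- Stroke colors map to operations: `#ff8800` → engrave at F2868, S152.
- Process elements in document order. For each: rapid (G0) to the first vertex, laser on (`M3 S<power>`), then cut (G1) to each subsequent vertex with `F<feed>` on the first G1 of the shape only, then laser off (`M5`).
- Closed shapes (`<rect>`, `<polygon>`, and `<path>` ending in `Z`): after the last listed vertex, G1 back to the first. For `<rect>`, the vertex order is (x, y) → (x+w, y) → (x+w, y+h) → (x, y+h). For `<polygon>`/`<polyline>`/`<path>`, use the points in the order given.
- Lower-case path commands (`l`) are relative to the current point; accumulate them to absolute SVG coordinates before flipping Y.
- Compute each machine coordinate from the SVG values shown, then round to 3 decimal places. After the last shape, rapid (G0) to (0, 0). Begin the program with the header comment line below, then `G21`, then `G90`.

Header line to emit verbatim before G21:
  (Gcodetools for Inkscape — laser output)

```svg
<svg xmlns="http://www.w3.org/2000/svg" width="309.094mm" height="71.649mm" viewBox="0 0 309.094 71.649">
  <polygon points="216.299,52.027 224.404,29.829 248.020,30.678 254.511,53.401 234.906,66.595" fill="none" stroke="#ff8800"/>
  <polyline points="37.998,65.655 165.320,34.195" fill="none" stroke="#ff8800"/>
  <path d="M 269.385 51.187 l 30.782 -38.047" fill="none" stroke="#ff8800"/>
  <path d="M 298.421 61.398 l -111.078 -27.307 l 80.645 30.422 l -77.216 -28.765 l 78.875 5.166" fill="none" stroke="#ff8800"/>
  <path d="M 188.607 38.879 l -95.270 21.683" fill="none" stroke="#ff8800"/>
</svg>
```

(Gcodetools for Inkscape — laser output)
G21
G90
G0 X216.299 Y19.622
M3 S152
G1 X224.404 Y41.820 F2868
G1 X248.020 Y40.971
G1 X254.511 Y18.248
G1 X234.906 Y5.054
G1 X216.299 Y19.622
M5
G0 X37.998 Y5.994
M3 S152
G1 X165.320 Y37.454 F2868
M5
G0 X269.385 Y20.462
M3 S152
G1 X300.167 Y58.509 F2868
M5
G0 X298.421 Y10.251
M3 S152
G1 X187.343 Y37.558 F2868
G1 X267.988 Y7.136
G1 X190.772 Y35.901
G1 X269.647 Y30.735
M5
G0 X188.607 Y32.770
M3 S152
G1 X93.337 Y11.087 F2868
M5
G0 X0.000 Y0.000

1 u = 1 mm; y_m = 71.649 − y.

[1] `<polygon>` regular polygon, #ff8800→engrave S152 F2868: (216.299,19.622) → (224.404,41.820) → (248.020,40.971) → (254.511,18.248) → (234.906,5.054) → (216.299,19.622) (closed)

[2] `<polyline>` line segment, #ff8800→engrave S152 F2868: (37.998,5.994) → (165.320,37.454)

[3] `<path>` line segment, #ff8800→engrave S152 F2868: (269.385,20.462) → (300.167,58.509)

[4] `<path>` open polyline, #ff8800→engrave S152 F2868: (298.421,10.251) → (187.343,37.558) → (267.988,7.136) → (190.772,35.901) → (269.647,30.735)

[5] `<path>` line segment, #ff8800→engrave S152 F2868: (188.607,32.770) → (93.337,11.087)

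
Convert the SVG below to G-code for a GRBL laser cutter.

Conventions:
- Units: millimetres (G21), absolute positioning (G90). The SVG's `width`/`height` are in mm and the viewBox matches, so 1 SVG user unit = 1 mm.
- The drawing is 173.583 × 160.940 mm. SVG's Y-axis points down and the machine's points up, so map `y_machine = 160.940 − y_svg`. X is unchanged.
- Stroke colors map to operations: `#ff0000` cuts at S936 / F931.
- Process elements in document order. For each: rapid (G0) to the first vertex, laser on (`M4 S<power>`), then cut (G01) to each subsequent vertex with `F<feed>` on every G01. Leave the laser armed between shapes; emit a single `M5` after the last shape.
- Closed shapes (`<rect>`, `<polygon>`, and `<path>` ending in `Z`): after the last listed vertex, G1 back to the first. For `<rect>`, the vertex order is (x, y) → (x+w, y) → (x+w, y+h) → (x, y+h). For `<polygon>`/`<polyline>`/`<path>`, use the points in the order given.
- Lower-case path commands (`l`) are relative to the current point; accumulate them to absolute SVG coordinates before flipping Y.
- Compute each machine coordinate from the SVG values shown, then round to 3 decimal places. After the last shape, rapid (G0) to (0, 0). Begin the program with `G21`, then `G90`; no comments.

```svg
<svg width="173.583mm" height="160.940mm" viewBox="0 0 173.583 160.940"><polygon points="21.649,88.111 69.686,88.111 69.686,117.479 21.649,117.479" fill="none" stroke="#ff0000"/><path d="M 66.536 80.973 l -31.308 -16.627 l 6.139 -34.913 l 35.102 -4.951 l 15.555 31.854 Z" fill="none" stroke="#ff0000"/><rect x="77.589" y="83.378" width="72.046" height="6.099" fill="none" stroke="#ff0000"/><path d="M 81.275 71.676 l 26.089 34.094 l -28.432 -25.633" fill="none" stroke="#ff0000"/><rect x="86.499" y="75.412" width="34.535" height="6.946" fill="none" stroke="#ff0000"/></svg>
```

G21
G90
G0 X21.649 Y72.829
M4 S936
G01 X69.686 Y72.829 F931
G01 X69.686 Y43.461 F931
G01 X21.649 Y43.461 F931
G01 X21.649 Y72.829 F931
G0 X66.536 Y79.967
M4 S936
G01 X35.228 Y96.594 F931
G01 X41.367 Y131.507 F931
G01 X76.469 Y136.458 F931
G01 X92.024 Y104.604 F931
G01 X66.536 Y79.967 F931
G0 X77.589 Y77.562
M4 S936
G01 X149.635 Y77.562 F931
G01 X149.635 Y71.463 F931
G01 X77.589 Y71.463 F931
G01 X77.589 Y77.562 F931
G0 X81.275 Y89.264
M4 S936
G01 X107.364 Y55.170 F931
G01 X78.932 Y80.803 F931
G0 X86.499 Y85.528
M4 S936
G01 X121.034 Y85.528 F931
G01 X121.034 Y78.582 F931
G01 X86.499 Y78.582 F931
G01 X86.499 Y85.528 F931
M5
G0 X0.000 Y0.000

viewBox `0 0 173.583 160.940` with mm width/height → 1 unit = 1 mm. Flip: y_m = 160.940 − y_svg.

**Shape 1** — `<polygon>` rectangle, stroke `#ff0000` → cut (S936, F931). Machine vertices: (21.649,72.829) → (69.686,72.829) → (69.686,43.461) → (21.649,43.461) → (21.649,72.829). Closed: final G1 returns to the first vertex.

**Shape 2** — `<path>` regular polygon, stroke `#ff0000` → cut (S936, F931). Machine vertices: (66.536,79.967) → (35.228,96.594) → (41.367,131.507) → (76.469,136.458) → (92.024,104.604) → (66.536,79.967). Closed: final G1 returns to the first vertex.

**Shape 3** — `<rect>` rectangle, stroke `#ff0000` → cut (S936, F931). Machine vertices: (77.589,77.562) → (149.635,77.562) → (149.635,71.463) → (77.589,71.463) → (77.589,77.562). Closed: final G1 returns to the first vertex.

**Shape 4** — `<path>` open polyline, stroke `#ff0000` → cut (S936, F931). Machine vertices: (81.275,89.264) → (107.364,55.170) → (78.932,80.803). Open path.

**Shape 5** — `<rect>` rectangle, stroke `#ff0000` → cut (S936, F931). Machine vertices: (86.499,85.528) → (121.034,85.528) → (121.034,78.582) → (86.499,78.582) → (86.499,85.528). Closed: final G1 returns to the first vertex.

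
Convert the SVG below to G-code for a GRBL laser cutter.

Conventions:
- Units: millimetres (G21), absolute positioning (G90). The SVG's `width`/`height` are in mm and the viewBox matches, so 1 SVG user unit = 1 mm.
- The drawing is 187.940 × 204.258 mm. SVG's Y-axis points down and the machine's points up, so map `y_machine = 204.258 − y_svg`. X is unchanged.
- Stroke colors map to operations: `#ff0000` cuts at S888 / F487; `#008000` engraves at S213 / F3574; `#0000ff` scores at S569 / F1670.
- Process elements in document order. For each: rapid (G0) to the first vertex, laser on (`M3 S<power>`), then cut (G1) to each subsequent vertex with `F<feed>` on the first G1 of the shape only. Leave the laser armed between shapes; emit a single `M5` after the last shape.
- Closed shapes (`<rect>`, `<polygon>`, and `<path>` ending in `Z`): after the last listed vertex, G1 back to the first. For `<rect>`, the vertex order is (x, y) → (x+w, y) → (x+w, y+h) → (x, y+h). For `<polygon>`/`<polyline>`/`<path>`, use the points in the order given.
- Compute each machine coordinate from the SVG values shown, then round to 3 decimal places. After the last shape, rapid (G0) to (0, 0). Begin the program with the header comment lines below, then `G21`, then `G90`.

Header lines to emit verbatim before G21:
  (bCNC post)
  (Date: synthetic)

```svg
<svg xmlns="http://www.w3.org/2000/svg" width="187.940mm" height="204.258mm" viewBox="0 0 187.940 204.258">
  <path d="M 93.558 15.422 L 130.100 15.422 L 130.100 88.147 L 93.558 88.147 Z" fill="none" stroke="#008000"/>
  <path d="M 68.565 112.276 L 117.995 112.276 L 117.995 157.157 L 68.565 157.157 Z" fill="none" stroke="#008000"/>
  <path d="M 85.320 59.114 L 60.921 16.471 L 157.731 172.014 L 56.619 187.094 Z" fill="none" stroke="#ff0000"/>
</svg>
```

(bCNC post)
(Date: synthetic)
G21
G90
G0 X93.558 Y188.836
M3 S213
G1 X130.100 Y188.836 F3574
G1 X130.100 Y116.111
G1 X93.558 Y116.111
G1 X93.558 Y188.836
G0 X68.565 Y91.982
M3 S213
G1 X117.995 Y91.982 F3574
G1 X117.995 Y47.101
G1 X68.565 Y47.101
G1 X68.565 Y91.982
G0 X85.320 Y145.144
M3 S888
G1 X60.921 Y187.787 F487
G1 X157.731 Y32.244
G1 X56.619 Y17.164
G1 X85.320 Y145.144
M5
G0 X0.000 Y0.000

viewBox `0 0 187.940 204.258` with mm width/height → 1 unit = 1 mm. Flip: y_m = 204.258 − y_svg.

**Shape 1** — `<path>` rectangle, stroke `#008000` → engrave (S213, F3574). Machine vertices: (93.558,188.836) → (130.100,188.836) → (130.100,116.111) → (93.558,116.111) → (93.558,188.836). Closed: final G1 returns to the first vertex.

**Shape 2** — `<path>` rectangle, stroke `#008000` → engrave (S213, F3574). Machine vertices: (68.565,91.982) → (117.995,91.982) → (117.995,47.101) → (68.565,47.101) → (68.565,91.982). Closed: final G1 returns to the first vertex.

**Shape 3** — `<path>` closed polygon, stroke `#ff0000` → cut (S888, F487). Machine vertices: (85.320,145.144) → (60.921,187.787) → (157.731,32.244) → (56.619,17.164) → (85.320,145.144). Closed: final G1 returns to the first vertex.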